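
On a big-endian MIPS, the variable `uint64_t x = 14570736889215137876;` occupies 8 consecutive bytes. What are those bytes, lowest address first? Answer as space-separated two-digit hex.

14570736889215137876 in hexadecimal, padded to 64 bits, is 0xCA35A8006D593854.
Split into bytes (most-significant first): CA 35 A8 00 6D 59 38 54.
Big-endian: lowest address holds the most-significant byte.
So the memory order matches the most-significant-first order: CA 35 A8 00 6D 59 38 54.

CA 35 A8 00 6D 59 38 54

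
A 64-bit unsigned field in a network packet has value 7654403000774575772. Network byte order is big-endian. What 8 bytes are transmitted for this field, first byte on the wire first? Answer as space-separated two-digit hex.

7654403000774575772 in hexadecimal, padded to 64 bits, is 0x6A39E6F974DA469C.
Split into bytes (most-significant first): 6A 39 E6 F9 74 DA 46 9C.
Big-endian: lowest address holds the most-significant byte.
So the memory order matches the most-significant-first order: 6A 39 E6 F9 74 DA 46 9C.

6A 39 E6 F9 74 DA 46 9C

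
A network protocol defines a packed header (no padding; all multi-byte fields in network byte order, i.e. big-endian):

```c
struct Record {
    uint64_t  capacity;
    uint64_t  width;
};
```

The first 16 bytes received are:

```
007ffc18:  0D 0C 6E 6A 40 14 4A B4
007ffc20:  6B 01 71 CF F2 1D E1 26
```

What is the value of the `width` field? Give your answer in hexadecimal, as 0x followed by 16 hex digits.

`width` follows `capacity` (8 bytes), so it starts at byte offset 8 and occupies 8 bytes.
Bytes at offsets 8..15: 6B 01 71 CF F2 1D E1 26.
Big-endian stores the most-significant byte at the lowest address.
The bytes are already most-significant first: 0x6B0171CFF21DE126.

0x6B0171CFF21DE126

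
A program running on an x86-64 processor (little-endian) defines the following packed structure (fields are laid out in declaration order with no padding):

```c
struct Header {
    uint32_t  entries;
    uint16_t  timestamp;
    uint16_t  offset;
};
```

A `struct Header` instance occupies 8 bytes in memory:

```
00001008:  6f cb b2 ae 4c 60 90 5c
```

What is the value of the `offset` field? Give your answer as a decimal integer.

23696

`offset` follows `entries` (4 B), `timestamp` (2 B), so it starts at offset 4 + 2 = 6 and occupies 2 bytes.
Bytes at offsets 6..7: 90 5C.
Little-endian stores the least-significant byte at the lowest address.
Reassemble most-significant byte first: 5C 90 → 0x5C90.
0x5C90 = 23696.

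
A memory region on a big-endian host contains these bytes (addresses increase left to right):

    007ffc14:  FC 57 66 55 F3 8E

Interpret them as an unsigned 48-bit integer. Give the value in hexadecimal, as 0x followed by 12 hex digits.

0xFC576655F38E

Big-endian: lowest address holds the most-significant byte.
The bytes are already most-significant first: 0xFC576655F38E.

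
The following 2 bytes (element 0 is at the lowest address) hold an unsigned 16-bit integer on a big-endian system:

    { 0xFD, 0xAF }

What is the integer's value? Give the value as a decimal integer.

In big-endian order the high byte comes first in memory.
The bytes are already most-significant first: 0xFDAF.
0xFDAF = 64943.

64943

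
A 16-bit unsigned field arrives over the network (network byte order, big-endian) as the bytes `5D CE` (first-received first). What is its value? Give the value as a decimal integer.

In big-endian order the high byte comes first in memory.
The bytes are already most-significant first: 0x5DCE.
0x5DCE = 24014.

24014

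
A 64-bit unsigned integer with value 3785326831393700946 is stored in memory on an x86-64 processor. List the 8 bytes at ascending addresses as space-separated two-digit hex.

3785326831393700946 in hexadecimal, padded to 64 bits, is 0x34882EB297F9FC52.
Split into bytes (most-significant first): 34 88 2E B2 97 F9 FC 52.
In little-endian order the low byte comes first in memory.
So at ascending addresses the bytes are 52 FC F9 97 B2 2E 88 34.

52 FC F9 97 B2 2E 88 34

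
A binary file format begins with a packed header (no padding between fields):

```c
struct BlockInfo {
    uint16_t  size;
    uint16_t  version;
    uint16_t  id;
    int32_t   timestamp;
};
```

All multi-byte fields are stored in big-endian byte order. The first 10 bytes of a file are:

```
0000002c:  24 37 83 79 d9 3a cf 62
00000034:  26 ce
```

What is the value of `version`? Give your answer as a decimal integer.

`version` follows `size` (2 bytes), so it starts at byte offset 2 and occupies 2 bytes.
Bytes at offsets 2..3: 83 79.
Big-endian: lowest address holds the most-significant byte.
The bytes are already most-significant first: 0x8379.
0x8379 = 33657.

33657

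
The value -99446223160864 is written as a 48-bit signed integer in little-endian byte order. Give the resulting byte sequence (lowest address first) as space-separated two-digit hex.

Two's complement of -99446223160864 in 48 bits: 99446223160864 = 0x5A7220CE4620; invert → 0xA58DDF31B9DF; add 1 → 0xA58DDF31B9E0.
Split into bytes (most-significant first): A5 8D DF 31 B9 E0.
Little-endian stores the least-significant byte at the lowest address.
So at ascending addresses the bytes are E0 B9 31 DF 8D A5.

E0 B9 31 DF 8D A5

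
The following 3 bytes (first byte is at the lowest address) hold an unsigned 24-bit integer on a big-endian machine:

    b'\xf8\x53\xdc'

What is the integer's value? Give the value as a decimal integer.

Big-endian stores the most-significant byte at the lowest address.
The bytes are already most-significant first: 0xF853DC.
0xF853DC = 16274396.

16274396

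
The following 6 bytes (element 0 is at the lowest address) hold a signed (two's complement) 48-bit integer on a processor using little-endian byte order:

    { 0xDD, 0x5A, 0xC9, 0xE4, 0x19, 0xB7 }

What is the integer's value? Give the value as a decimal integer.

-80153136244003

Little-endian stores the least-significant byte at the lowest address.
Reassemble most-significant byte first: B7 19 E4 C9 5A DD → 0xB719E4C95ADD.
Top bit is set, so as a signed 48-bit value this is 0xB719E4C95ADD − 2^48 = -80153136244003.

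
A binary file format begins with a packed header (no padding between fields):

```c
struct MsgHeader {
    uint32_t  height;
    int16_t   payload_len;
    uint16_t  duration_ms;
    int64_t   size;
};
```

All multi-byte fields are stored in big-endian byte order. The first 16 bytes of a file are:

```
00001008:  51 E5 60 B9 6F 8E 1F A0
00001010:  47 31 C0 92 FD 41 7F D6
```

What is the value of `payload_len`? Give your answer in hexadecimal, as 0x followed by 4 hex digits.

`payload_len` follows `height` (4 bytes), so it starts at byte offset 4 and occupies 2 bytes.
Bytes at offsets 4..5: 6F 8E.
Big-endian: lowest address holds the most-significant byte.
The bytes are already most-significant first: 0x6F8E.

0x6F8E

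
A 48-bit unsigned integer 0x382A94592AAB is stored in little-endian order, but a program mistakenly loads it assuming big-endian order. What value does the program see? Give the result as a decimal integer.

188198379858488

Stored little-endian, the bytes at ascending addresses are AB 2A 59 94 2A 38.
Read back as big-endian, the last byte is least significant, giving 0xAB2A59942A38.
0xAB2A59942A38 = 188198379858488.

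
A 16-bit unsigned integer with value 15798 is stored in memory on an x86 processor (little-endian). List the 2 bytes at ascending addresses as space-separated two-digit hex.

B6 3D

15798 in hexadecimal, padded to 16 bits, is 0x3DB6.
Split into bytes (most-significant first): 3D B6.
Little-endian: lowest address holds the least-significant byte.
So at ascending addresses the bytes are B6 3D.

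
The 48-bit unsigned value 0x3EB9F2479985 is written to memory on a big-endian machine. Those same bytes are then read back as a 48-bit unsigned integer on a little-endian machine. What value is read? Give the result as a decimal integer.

146893383579966

Stored big-endian, the bytes at ascending addresses are 3E B9 F2 47 99 85.
Read back as little-endian, the first byte is least significant, giving 0x859947F2B93E.
0x859947F2B93E = 146893383579966.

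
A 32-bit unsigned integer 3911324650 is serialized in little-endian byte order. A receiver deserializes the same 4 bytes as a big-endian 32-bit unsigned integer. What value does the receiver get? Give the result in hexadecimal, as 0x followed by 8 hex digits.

0xEA1322E9

3911324650 in 32-bit hexadecimal is 0xE92213EA.
Stored little-endian, the bytes at ascending addresses are EA 13 22 E9.
Read back as big-endian, the last byte is least significant, giving 0xEA1322E9.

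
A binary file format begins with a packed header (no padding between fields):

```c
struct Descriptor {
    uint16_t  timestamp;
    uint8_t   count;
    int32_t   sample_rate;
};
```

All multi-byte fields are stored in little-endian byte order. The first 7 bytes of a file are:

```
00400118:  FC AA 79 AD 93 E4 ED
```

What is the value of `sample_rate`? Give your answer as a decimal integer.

`sample_rate` follows `timestamp` (2 B), `count` (1 B), so it starts at offset 2 + 1 = 3 and occupies 4 bytes.
Bytes at offsets 3..6: AD 93 E4 ED.
In little-endian order the low byte comes first in memory.
Reassemble most-significant byte first: ED E4 93 AD → 0xEDE493AD.
Top bit is set, so as a signed 32-bit value this is 0xEDE493AD − 2^32 = -303787091.

-303787091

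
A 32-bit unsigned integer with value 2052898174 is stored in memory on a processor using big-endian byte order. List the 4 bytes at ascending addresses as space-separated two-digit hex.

2052898174 in hexadecimal, padded to 32 bits, is 0x7A5CBD7E.
Split into bytes (most-significant first): 7A 5C BD 7E.
Big-endian stores the most-significant byte at the lowest address.
So the memory order matches the most-significant-first order: 7A 5C BD 7E.

7A 5C BD 7E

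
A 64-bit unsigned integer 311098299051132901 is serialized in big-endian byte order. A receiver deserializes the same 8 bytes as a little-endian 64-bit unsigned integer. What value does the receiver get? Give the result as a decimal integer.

311098299051132901 in 64-bit hexadecimal is 0x04513E41352BC7E5.
Stored big-endian, the bytes at ascending addresses are 04 51 3E 41 35 2B C7 E5.
Read back as little-endian, the first byte is least significant, giving 0xE5C72B35413E5104.
0xE5C72B35413E5104 = 16557250062778781956.

16557250062778781956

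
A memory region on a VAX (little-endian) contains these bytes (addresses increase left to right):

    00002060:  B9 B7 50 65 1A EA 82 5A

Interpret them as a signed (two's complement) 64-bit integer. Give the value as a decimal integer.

6522032609475737529

Little-endian: lowest address holds the least-significant byte.
Reassemble most-significant byte first: 5A 82 EA 1A 65 50 B7 B9 → 0x5A82EA1A6550B7B9.
0x5A82EA1A6550B7B9 = 6522032609475737529.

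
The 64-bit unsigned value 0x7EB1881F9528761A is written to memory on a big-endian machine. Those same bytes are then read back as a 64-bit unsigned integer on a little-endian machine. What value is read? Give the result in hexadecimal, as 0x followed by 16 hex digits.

0x1A7628951F88B17E

Stored big-endian, the bytes at ascending addresses are 7E B1 88 1F 95 28 76 1A.
Read back as little-endian, the first byte is least significant, giving 0x1A7628951F88B17E.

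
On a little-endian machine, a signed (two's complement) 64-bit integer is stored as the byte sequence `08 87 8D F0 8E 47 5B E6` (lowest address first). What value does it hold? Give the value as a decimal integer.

-1847804542858721528

Little-endian: lowest address holds the least-significant byte.
Reassemble most-significant byte first: E6 5B 47 8E F0 8D 87 08 → 0xE65B478EF08D8708.
Top bit is set, so as a signed 64-bit value this is 0xE65B478EF08D8708 − 2^64 = -1847804542858721528.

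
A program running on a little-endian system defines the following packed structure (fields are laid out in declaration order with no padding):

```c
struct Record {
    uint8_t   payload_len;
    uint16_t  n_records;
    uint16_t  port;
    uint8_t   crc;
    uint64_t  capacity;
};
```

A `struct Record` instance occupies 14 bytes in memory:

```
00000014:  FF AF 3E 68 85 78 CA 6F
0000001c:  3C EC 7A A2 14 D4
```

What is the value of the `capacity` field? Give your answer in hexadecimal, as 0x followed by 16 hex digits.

0xD414A27AEC3C6FCA

`capacity` follows `payload_len` (1 B), `n_records` (2 B), `port` (2 B), `crc` (1 B), so it starts at offset 1 + 2 + 2 + 1 = 6 and occupies 8 bytes.
Bytes at offsets 6..13: CA 6F 3C EC 7A A2 14 D4.
Little-endian stores the least-significant byte at the lowest address.
Reassemble most-significant byte first: D4 14 A2 7A EC 3C 6F CA → 0xD414A27AEC3C6FCA.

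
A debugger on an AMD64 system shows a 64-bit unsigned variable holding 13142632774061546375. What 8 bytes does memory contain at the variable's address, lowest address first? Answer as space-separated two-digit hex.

13142632774061546375 in hexadecimal, padded to 64 bits, is 0xB66402E017585B87.
Split into bytes (most-significant first): B6 64 02 E0 17 58 5B 87.
Little-endian: lowest address holds the least-significant byte.
So at ascending addresses the bytes are 87 5B 58 17 E0 02 64 B6.

87 5B 58 17 E0 02 64 B6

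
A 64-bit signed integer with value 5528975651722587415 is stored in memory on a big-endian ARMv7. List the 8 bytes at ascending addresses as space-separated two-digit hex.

4C BA DE 0F BC B5 6D 17

5528975651722587415 in hexadecimal, padded to 64 bits, is 0x4CBADE0FBCB56D17.
Split into bytes (most-significant first): 4C BA DE 0F BC B5 6D 17.
Big-endian: lowest address holds the most-significant byte.
So the memory order matches the most-significant-first order: 4C BA DE 0F BC B5 6D 17.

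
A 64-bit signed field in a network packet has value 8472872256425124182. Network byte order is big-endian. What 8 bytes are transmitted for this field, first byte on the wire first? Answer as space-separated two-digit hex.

75 95 B0 6D 0F 7B 61 56

8472872256425124182 in hexadecimal, padded to 64 bits, is 0x7595B06D0F7B6156.
Split into bytes (most-significant first): 75 95 B0 6D 0F 7B 61 56.
Big-endian stores the most-significant byte at the lowest address.
So the memory order matches the most-significant-first order: 75 95 B0 6D 0F 7B 61 56.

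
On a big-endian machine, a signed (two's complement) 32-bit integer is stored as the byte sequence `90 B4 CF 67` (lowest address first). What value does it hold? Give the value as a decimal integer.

In big-endian order the high byte comes first in memory.
The bytes are already most-significant first: 0x90B4CF67.
Top bit is set, so as a signed 32-bit value this is 0x90B4CF67 − 2^32 = -1867198617.

-1867198617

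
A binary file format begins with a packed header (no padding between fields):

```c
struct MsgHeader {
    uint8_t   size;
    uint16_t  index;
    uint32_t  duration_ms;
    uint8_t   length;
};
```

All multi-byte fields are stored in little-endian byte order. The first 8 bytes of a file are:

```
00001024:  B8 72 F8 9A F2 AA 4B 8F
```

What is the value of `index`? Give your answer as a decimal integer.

`index` follows `size` (1 byte), so it starts at byte offset 1 and occupies 2 bytes.
Bytes at offsets 1..2: 72 F8.
Little-endian: lowest address holds the least-significant byte.
Reassemble most-significant byte first: F8 72 → 0xF872.
0xF872 = 63602.

63602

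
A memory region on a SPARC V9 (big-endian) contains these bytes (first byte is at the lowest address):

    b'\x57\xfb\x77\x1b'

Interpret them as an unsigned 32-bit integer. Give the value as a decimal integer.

1476097819

In big-endian order the high byte comes first in memory.
The bytes are already most-significant first: 0x57FB771B.
0x57FB771B = 1476097819.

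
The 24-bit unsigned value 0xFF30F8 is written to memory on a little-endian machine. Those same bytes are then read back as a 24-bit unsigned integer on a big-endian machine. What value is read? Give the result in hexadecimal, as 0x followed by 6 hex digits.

0xF830FF

Stored little-endian, the bytes at ascending addresses are F8 30 FF.
Read back as big-endian, the last byte is least significant, giving 0xF830FF.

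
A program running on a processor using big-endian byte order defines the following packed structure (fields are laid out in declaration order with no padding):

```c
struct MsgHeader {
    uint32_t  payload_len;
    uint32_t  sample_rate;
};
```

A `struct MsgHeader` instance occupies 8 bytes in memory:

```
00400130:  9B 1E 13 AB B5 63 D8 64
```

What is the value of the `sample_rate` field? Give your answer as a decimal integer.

`sample_rate` follows `payload_len` (4 bytes), so it starts at byte offset 4 and occupies 4 bytes.
Bytes at offsets 4..7: B5 63 D8 64.
In big-endian order the high byte comes first in memory.
The bytes are already most-significant first: 0xB563D864.
0xB563D864 = 3043219556.

3043219556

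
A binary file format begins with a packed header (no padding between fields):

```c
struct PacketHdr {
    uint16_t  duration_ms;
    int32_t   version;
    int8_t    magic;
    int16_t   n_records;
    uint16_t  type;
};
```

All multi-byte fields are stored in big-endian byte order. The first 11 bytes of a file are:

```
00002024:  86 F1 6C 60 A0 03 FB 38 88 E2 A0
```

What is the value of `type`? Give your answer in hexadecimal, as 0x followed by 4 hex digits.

0xE2A0

`type` follows `duration_ms` (2 B), `version` (4 B), `magic` (1 B), `n_records` (2 B), so it starts at offset 2 + 4 + 1 + 2 = 9 and occupies 2 bytes.
Bytes at offsets 9..10: E2 A0.
Big-endian: lowest address holds the most-significant byte.
The bytes are already most-significant first: 0xE2A0.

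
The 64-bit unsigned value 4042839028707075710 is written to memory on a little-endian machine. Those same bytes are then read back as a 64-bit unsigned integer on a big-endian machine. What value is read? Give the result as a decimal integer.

4042839028707075710 in 64-bit hexadecimal is 0x381B0CAD3E2BA67E.
Stored little-endian, the bytes at ascending addresses are 7E A6 2B 3E AD 0C 1B 38.
Read back as big-endian, the last byte is least significant, giving 0x7EA62B3EAD0C1B38.
0x7EA62B3EAD0C1B38 = 9126029243104107320.

9126029243104107320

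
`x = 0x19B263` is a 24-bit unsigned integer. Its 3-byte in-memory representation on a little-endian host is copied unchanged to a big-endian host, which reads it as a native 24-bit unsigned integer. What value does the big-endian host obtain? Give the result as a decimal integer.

6533657

Stored little-endian, the bytes at ascending addresses are 63 B2 19.
Read back as big-endian, the last byte is least significant, giving 0x63B219.
0x63B219 = 6533657.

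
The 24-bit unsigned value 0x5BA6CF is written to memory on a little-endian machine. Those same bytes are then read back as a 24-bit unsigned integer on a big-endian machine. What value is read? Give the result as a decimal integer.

13608539

Stored little-endian, the bytes at ascending addresses are CF A6 5B.
Read back as big-endian, the last byte is least significant, giving 0xCFA65B.
0xCFA65B = 13608539.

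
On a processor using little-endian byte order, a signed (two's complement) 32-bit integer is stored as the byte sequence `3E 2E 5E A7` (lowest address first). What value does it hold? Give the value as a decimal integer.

-1487000002

Little-endian stores the least-significant byte at the lowest address.
Reassemble most-significant byte first: A7 5E 2E 3E → 0xA75E2E3E.
Top bit is set, so as a signed 32-bit value this is 0xA75E2E3E − 2^32 = -1487000002.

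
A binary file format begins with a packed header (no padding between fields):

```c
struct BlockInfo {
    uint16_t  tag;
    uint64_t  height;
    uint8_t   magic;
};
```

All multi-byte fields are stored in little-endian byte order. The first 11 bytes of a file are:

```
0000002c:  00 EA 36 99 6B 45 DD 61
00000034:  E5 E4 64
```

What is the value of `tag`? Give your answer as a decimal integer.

59904

`tag` is the first field, at byte offset 0, occupying 2 bytes.
Bytes at offsets 0..1: 00 EA.
Little-endian: lowest address holds the least-significant byte.
Reassemble most-significant byte first: EA 00 → 0xEA00.
0xEA00 = 59904.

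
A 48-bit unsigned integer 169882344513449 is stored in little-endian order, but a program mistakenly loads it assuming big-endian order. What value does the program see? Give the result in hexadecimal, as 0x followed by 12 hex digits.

169882344513449 in 48-bit hexadecimal is 0x9A81D0CC5FA9.
Stored little-endian, the bytes at ascending addresses are A9 5F CC D0 81 9A.
Read back as big-endian, the last byte is least significant, giving 0xA95FCCD0819A.

0xA95FCCD0819A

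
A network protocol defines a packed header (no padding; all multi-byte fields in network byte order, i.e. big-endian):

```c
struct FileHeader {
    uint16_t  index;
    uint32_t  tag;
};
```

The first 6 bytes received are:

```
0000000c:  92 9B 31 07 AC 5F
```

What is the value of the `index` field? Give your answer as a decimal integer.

`index` is the first field, at byte offset 0, occupying 2 bytes.
Bytes at offsets 0..1: 92 9B.
Big-endian stores the most-significant byte at the lowest address.
The bytes are already most-significant first: 0x929B.
0x929B = 37531.

37531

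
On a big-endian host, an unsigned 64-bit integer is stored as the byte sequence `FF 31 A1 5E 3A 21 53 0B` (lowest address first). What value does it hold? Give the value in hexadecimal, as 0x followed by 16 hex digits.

Big-endian stores the most-significant byte at the lowest address.
The bytes are already most-significant first: 0xFF31A15E3A21530B.

0xFF31A15E3A21530B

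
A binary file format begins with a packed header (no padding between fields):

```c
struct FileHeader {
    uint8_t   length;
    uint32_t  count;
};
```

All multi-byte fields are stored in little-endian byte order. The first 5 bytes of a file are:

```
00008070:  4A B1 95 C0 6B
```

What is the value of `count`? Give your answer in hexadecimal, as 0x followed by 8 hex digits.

`count` follows `length` (1 byte), so it starts at byte offset 1 and occupies 4 bytes.
Bytes at offsets 1..4: B1 95 C0 6B.
Little-endian stores the least-significant byte at the lowest address.
Reassemble most-significant byte first: 6B C0 95 B1 → 0x6BC095B1.

0x6BC095B1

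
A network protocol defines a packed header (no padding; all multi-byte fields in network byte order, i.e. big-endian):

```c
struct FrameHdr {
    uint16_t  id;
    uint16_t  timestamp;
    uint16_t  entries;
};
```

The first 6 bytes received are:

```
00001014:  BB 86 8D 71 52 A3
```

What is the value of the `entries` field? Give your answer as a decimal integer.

`entries` follows `id` (2 B), `timestamp` (2 B), so it starts at offset 2 + 2 = 4 and occupies 2 bytes.
Bytes at offsets 4..5: 52 A3.
Big-endian: lowest address holds the most-significant byte.
The bytes are already most-significant first: 0x52A3.
0x52A3 = 21155.

21155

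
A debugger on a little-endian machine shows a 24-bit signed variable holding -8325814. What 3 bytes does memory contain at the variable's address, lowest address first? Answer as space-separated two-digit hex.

4A F5 80

Two's complement of -8325814 in 24 bits: 8325814 = 0x7F0AB6; invert → 0x80F549; add 1 → 0x80F54A.
Split into bytes (most-significant first): 80 F5 4A.
Little-endian: lowest address holds the least-significant byte.
So at ascending addresses the bytes are 4A F5 80.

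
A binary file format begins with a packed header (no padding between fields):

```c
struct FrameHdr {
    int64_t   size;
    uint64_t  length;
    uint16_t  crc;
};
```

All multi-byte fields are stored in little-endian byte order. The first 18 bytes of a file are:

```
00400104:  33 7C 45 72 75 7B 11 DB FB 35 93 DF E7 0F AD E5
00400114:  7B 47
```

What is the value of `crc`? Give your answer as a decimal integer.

18299

`crc` follows `size` (8 B), `length` (8 B), so it starts at offset 8 + 8 = 16 and occupies 2 bytes.
Bytes at offsets 16..17: 7B 47.
Little-endian stores the least-significant byte at the lowest address.
Reassemble most-significant byte first: 47 7B → 0x477B.
0x477B = 18299.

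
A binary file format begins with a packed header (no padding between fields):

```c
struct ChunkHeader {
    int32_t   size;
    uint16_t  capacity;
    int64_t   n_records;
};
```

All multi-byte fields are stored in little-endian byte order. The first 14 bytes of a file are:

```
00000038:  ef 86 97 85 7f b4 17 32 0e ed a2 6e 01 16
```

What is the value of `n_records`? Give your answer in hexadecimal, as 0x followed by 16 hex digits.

`n_records` follows `size` (4 B), `capacity` (2 B), so it starts at offset 4 + 2 = 6 and occupies 8 bytes.
Bytes at offsets 6..13: 17 32 0E ED A2 6E 01 16.
Little-endian: lowest address holds the least-significant byte.
Reassemble most-significant byte first: 16 01 6E A2 ED 0E 32 17 → 0x16016EA2ED0E3217.

0x16016EA2ED0E3217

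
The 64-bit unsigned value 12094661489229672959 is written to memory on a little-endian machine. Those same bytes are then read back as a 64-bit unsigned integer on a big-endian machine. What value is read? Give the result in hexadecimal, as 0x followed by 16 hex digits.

12094661489229672959 in 64-bit hexadecimal is 0xA7D8DE8B5021B1FF.
Stored little-endian, the bytes at ascending addresses are FF B1 21 50 8B DE D8 A7.
Read back as big-endian, the last byte is least significant, giving 0xFFB121508BDED8A7.

0xFFB121508BDED8A7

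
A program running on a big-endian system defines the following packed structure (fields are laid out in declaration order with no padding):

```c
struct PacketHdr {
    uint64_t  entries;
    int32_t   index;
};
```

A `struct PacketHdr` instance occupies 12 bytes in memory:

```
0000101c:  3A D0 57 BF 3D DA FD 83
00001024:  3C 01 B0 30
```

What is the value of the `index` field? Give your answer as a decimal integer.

`index` follows `entries` (8 bytes), so it starts at byte offset 8 and occupies 4 bytes.
Bytes at offsets 8..11: 3C 01 B0 30.
In big-endian order the high byte comes first in memory.
The bytes are already most-significant first: 0x3C01B030.
0x3C01B030 = 1006743600.

1006743600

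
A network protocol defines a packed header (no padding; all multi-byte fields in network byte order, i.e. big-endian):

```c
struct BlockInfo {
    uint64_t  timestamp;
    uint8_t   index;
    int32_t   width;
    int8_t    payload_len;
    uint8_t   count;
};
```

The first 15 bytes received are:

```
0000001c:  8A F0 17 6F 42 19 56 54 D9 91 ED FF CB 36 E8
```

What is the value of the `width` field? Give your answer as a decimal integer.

-1846673461

`width` follows `timestamp` (8 B), `index` (1 B), so it starts at offset 8 + 1 = 9 and occupies 4 bytes.
Bytes at offsets 9..12: 91 ED FF CB.
In big-endian order the high byte comes first in memory.
The bytes are already most-significant first: 0x91EDFFCB.
Top bit is set, so as a signed 32-bit value this is 0x91EDFFCB − 2^32 = -1846673461.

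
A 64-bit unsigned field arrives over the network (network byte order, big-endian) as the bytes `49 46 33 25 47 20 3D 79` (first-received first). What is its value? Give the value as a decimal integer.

5279963848338587001

In big-endian order the high byte comes first in memory.
The bytes are already most-significant first: 0x4946332547203D79.
0x4946332547203D79 = 5279963848338587001.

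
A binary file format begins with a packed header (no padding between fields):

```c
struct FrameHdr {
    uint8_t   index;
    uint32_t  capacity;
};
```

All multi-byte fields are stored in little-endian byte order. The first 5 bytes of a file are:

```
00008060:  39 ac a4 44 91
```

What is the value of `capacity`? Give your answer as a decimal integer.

2437194924

`capacity` follows `index` (1 byte), so it starts at byte offset 1 and occupies 4 bytes.
Bytes at offsets 1..4: AC A4 44 91.
Little-endian stores the least-significant byte at the lowest address.
Reassemble most-significant byte first: 91 44 A4 AC → 0x9144A4AC.
0x9144A4AC = 2437194924.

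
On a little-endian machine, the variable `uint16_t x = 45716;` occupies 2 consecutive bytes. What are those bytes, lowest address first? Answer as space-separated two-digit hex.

94 B2

45716 in hexadecimal, padded to 16 bits, is 0xB294.
Split into bytes (most-significant first): B2 94.
Little-endian: lowest address holds the least-significant byte.
So at ascending addresses the bytes are 94 B2.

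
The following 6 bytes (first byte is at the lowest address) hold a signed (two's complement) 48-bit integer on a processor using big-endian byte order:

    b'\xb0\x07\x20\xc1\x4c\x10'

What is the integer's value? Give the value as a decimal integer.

Big-endian stores the most-significant byte at the lowest address.
The bytes are already most-significant first: 0xB00720C14C10.
Top bit is set, so as a signed 48-bit value this is 0xB00720C14C10 − 2^48 = -87930315912176.

-87930315912176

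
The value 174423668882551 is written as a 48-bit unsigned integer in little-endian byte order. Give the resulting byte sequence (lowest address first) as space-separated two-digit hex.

77 FC D2 2C A3 9E

174423668882551 in hexadecimal, padded to 48 bits, is 0x9EA32CD2FC77.
Split into bytes (most-significant first): 9E A3 2C D2 FC 77.
Little-endian stores the least-significant byte at the lowest address.
So at ascending addresses the bytes are 77 FC D2 2C A3 9E.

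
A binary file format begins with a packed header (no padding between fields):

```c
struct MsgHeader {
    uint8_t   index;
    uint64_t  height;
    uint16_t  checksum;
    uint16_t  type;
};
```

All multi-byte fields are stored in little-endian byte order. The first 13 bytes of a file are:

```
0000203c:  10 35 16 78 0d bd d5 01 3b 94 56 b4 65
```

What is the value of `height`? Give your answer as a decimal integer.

4251914531165967925

`height` follows `index` (1 byte), so it starts at byte offset 1 and occupies 8 bytes.
Bytes at offsets 1..8: 35 16 78 0D BD D5 01 3B.
Little-endian: lowest address holds the least-significant byte.
Reassemble most-significant byte first: 3B 01 D5 BD 0D 78 16 35 → 0x3B01D5BD0D781635.
0x3B01D5BD0D781635 = 4251914531165967925.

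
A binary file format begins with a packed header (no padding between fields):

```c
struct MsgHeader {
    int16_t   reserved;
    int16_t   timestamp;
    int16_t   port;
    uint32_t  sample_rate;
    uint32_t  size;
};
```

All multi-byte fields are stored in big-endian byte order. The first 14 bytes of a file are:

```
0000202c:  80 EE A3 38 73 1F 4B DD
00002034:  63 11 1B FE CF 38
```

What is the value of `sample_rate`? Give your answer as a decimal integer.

1272800017

`sample_rate` follows `reserved` (2 B), `timestamp` (2 B), `port` (2 B), so it starts at offset 2 + 2 + 2 = 6 and occupies 4 bytes.
Bytes at offsets 6..9: 4B DD 63 11.
Big-endian stores the most-significant byte at the lowest address.
The bytes are already most-significant first: 0x4BDD6311.
0x4BDD6311 = 1272800017.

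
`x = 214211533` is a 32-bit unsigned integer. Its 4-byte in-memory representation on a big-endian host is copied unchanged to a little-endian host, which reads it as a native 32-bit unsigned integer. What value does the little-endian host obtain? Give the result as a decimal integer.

214211533 in 32-bit hexadecimal is 0x0CC49BCD.
Stored big-endian, the bytes at ascending addresses are 0C C4 9B CD.
Read back as little-endian, the first byte is least significant, giving 0xCD9BC40C.
0xCD9BC40C = 3449537548.

3449537548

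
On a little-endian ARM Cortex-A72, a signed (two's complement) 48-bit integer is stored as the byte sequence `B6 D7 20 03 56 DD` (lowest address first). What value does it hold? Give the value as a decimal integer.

Little-endian stores the least-significant byte at the lowest address.
Reassemble most-significant byte first: DD 56 03 20 D7 B6 → 0xDD560320D7B6.
Top bit is set, so as a signed 48-bit value this is 0xDD560320D7B6 − 2^48 = -38113487300682.

-38113487300682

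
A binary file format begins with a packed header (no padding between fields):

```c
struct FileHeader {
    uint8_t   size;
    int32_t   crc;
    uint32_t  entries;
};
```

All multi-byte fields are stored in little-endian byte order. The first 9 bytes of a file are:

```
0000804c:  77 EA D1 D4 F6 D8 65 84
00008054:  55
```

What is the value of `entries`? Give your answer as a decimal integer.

`entries` follows `size` (1 B), `crc` (4 B), so it starts at offset 1 + 4 = 5 and occupies 4 bytes.
Bytes at offsets 5..8: D8 65 84 55.
Little-endian: lowest address holds the least-significant byte.
Reassemble most-significant byte first: 55 84 65 D8 → 0x558465D8.
0x558465D8 = 1434740184.

1434740184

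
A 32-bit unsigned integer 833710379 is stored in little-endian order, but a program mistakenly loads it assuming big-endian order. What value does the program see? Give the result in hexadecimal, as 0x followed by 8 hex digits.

833710379 in 32-bit hexadecimal is 0x31B1692B.
Stored little-endian, the bytes at ascending addresses are 2B 69 B1 31.
Read back as big-endian, the last byte is least significant, giving 0x2B69B131.

0x2B69B131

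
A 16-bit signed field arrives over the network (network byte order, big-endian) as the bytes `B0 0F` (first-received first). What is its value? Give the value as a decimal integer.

-20465

Big-endian stores the most-significant byte at the lowest address.
The bytes are already most-significant first: 0xB00F.
Top bit is set, so as a signed 16-bit value this is 0xB00F − 2^16 = -20465.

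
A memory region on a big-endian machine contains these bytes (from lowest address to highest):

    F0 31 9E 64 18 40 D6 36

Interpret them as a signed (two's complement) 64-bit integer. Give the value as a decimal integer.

Big-endian: lowest address holds the most-significant byte.
The bytes are already most-significant first: 0xF0319E641840D636.
Top bit is set, so as a signed 64-bit value this is 0xF0319E641840D636 − 2^64 = -1138955078007204298.

-1138955078007204298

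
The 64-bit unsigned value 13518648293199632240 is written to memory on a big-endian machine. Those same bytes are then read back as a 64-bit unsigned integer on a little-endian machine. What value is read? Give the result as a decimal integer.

13518648293199632240 in 64-bit hexadecimal is 0xBB9BE2FF6F9AD770.
Stored big-endian, the bytes at ascending addresses are BB 9B E2 FF 6F 9A D7 70.
Read back as little-endian, the first byte is least significant, giving 0x70D79A6FFFE29BBB.
0x70D79A6FFFE29BBB = 8131137458065808315.

8131137458065808315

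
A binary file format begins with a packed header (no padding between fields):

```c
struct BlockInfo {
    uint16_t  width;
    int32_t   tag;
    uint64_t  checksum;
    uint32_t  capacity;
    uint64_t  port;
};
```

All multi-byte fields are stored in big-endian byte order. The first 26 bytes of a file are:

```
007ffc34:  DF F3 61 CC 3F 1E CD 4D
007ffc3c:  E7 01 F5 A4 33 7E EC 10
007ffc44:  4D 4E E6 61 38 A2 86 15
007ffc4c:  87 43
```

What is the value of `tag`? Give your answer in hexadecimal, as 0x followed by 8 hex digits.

0x61CC3F1E

`tag` follows `width` (2 bytes), so it starts at byte offset 2 and occupies 4 bytes.
Bytes at offsets 2..5: 61 CC 3F 1E.
Big-endian: lowest address holds the most-significant byte.
The bytes are already most-significant first: 0x61CC3F1E.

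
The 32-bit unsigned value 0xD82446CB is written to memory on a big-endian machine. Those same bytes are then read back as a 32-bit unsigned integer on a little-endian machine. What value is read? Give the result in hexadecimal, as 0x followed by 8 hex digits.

0xCB4624D8

Stored big-endian, the bytes at ascending addresses are D8 24 46 CB.
Read back as little-endian, the first byte is least significant, giving 0xCB4624D8.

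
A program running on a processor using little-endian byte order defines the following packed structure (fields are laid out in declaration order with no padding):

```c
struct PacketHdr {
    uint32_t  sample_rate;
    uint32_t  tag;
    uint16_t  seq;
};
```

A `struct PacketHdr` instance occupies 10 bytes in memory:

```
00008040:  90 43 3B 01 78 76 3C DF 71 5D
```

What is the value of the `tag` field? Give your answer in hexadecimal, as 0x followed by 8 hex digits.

0xDF3C7678

`tag` follows `sample_rate` (4 bytes), so it starts at byte offset 4 and occupies 4 bytes.
Bytes at offsets 4..7: 78 76 3C DF.
Little-endian stores the least-significant byte at the lowest address.
Reassemble most-significant byte first: DF 3C 76 78 → 0xDF3C7678.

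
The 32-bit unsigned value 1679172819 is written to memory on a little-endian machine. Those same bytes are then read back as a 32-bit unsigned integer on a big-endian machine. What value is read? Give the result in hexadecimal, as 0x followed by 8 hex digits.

1679172819 in 32-bit hexadecimal is 0x641624D3.
Stored little-endian, the bytes at ascending addresses are D3 24 16 64.
Read back as big-endian, the last byte is least significant, giving 0xD3241664.

0xD3241664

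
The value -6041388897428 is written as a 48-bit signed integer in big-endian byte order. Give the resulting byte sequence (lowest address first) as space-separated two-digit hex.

FA 81 61 29 2B 6C

Two's complement of -6041388897428 in 48 bits: 6041388897428 = 0x057E9ED6D494; invert → 0xFA8161292B6B; add 1 → 0xFA8161292B6C.
Split into bytes (most-significant first): FA 81 61 29 2B 6C.
In big-endian order the high byte comes first in memory.
So the memory order matches the most-significant-first order: FA 81 61 29 2B 6C.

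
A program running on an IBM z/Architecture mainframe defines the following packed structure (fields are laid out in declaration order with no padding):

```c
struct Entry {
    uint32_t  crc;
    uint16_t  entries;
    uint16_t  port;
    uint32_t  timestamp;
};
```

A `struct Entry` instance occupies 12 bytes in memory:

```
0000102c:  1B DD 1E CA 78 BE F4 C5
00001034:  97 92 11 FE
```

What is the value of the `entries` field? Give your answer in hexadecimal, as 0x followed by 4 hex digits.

0x78BE

`entries` follows `crc` (4 bytes), so it starts at byte offset 4 and occupies 2 bytes.
Bytes at offsets 4..5: 78 BE.
In big-endian order the high byte comes first in memory.
The bytes are already most-significant first: 0x78BE.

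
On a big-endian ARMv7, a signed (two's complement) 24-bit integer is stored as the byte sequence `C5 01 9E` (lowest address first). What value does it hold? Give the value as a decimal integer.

Big-endian stores the most-significant byte at the lowest address.
The bytes are already most-significant first: 0xC5019E.
Top bit is set, so as a signed 24-bit value this is 0xC5019E − 2^24 = -3866210.

-3866210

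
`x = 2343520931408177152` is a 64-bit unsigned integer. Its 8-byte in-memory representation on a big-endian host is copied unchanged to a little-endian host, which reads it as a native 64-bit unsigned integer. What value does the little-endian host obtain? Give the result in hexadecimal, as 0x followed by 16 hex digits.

0x00E846E0DEDB8520

2343520931408177152 in 64-bit hexadecimal is 0x2085DBDEE046E800.
Stored big-endian, the bytes at ascending addresses are 20 85 DB DE E0 46 E8 00.
Read back as little-endian, the first byte is least significant, giving 0x00E846E0DEDB8520.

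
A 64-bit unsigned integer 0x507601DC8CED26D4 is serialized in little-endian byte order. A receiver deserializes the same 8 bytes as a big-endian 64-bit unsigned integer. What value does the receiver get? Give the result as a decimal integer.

Stored little-endian, the bytes at ascending addresses are D4 26 ED 8C DC 01 76 50.
Read back as big-endian, the last byte is least significant, giving 0xD426ED8CDC017650.
0xD426ED8CDC017650 = 15287167174398015056.

15287167174398015056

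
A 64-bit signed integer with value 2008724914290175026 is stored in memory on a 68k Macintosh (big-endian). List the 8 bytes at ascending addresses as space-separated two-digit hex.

2008724914290175026 in hexadecimal, padded to 64 bits, is 0x1BE06CAAB7BE2C32.
Split into bytes (most-significant first): 1B E0 6C AA B7 BE 2C 32.
Big-endian: lowest address holds the most-significant byte.
So the memory order matches the most-significant-first order: 1B E0 6C AA B7 BE 2C 32.

1B E0 6C AA B7 BE 2C 32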